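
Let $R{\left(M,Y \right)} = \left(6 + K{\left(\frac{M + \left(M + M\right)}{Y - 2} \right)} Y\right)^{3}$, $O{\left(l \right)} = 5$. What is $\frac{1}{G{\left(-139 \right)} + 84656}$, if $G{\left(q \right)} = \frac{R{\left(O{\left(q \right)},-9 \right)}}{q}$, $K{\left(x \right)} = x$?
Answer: $\frac{185009}{15654001303} \approx 1.1819 \cdot 10^{-5}$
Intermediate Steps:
$R{\left(M,Y \right)} = \left(6 + \frac{3 M Y}{-2 + Y}\right)^{3}$ ($R{\left(M,Y \right)} = \left(6 + \frac{M + \left(M + M\right)}{Y - 2} Y\right)^{3} = \left(6 + \frac{M + 2 M}{-2 + Y} Y\right)^{3} = \left(6 + \frac{3 M}{-2 + Y} Y\right)^{3} = \left(6 + \frac{3 M Y}{-2 + Y}\right)^{3}$)
$G{\left(q \right)} = \frac{8120601}{1331 q}$ ($G{\left(q \right)} = \frac{27 \frac{1}{\left(-2 - 9\right)^{3}} \left(-4 + 2 \left(-9\right) + 5 \left(-9\right)\right)^{3}}{q} = \frac{27 \frac{1}{-1331} \left(-4 - 18 - 45\right)^{3}}{q} = \frac{27 \left(- \frac{1}{1331}\right) \left(-67\right)^{3}}{q} = \frac{27 \left(- \frac{1}{1331}\right) \left(-300763\right)}{q} = \frac{8120601}{1331 q}$)
$\frac{1}{G{\left(-139 \right)} + 84656} = \frac{1}{\frac{8120601}{1331 \left(-139\right)} + 84656} = \frac{1}{\frac{8120601}{1331} \left(- \frac{1}{139}\right) + 84656} = \frac{1}{- \frac{8120601}{185009} + 84656} = \frac{1}{\frac{15654001303}{185009}} = \frac{185009}{15654001303}$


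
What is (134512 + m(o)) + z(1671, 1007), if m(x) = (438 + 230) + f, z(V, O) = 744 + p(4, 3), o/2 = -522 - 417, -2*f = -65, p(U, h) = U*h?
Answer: 271937/2 ≈ 1.3597e+5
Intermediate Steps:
f = 65/2 (f = -1/2*(-65) = 65/2 ≈ 32.500)
o = -1878 (o = 2*(-522 - 417) = 2*(-939) = -1878)
z(V, O) = 756 (z(V, O) = 744 + 4*3 = 744 + 12 = 756)
m(x) = 1401/2 (m(x) = (438 + 230) + 65/2 = 668 + 65/2 = 1401/2)
(134512 + m(o)) + z(1671, 1007) = (134512 + 1401/2) + 756 = 270425/2 + 756 = 271937/2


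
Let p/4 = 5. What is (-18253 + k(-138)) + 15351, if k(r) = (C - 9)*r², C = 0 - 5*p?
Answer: -2078698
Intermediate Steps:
p = 20 (p = 4*5 = 20)
C = -100 (C = 0 - 5*20 = 0 - 100 = -100)
k(r) = -109*r² (k(r) = (-100 - 9)*r² = -109*r²)
(-18253 + k(-138)) + 15351 = (-18253 - 109*(-138)²) + 15351 = (-18253 - 109*19044) + 15351 = (-18253 - 2075796) + 15351 = -2094049 + 15351 = -2078698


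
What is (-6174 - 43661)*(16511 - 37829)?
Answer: 1062382530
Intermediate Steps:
(-6174 - 43661)*(16511 - 37829) = -49835*(-21318) = 1062382530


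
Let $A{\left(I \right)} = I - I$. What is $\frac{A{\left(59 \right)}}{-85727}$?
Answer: $0$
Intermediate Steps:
$A{\left(I \right)} = 0$
$\frac{A{\left(59 \right)}}{-85727} = \frac{0}{-85727} = 0 \left(- \frac{1}{85727}\right) = 0$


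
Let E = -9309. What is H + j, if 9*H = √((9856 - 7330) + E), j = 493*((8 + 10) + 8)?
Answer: 12818 + I*√6783/9 ≈ 12818.0 + 9.151*I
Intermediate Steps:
j = 12818 (j = 493*(18 + 8) = 493*26 = 12818)
H = I*√6783/9 (H = √((9856 - 7330) - 9309)/9 = √(2526 - 9309)/9 = √(-6783)/9 = (I*√6783)/9 = I*√6783/9 ≈ 9.151*I)
H + j = I*√6783/9 + 12818 = 12818 + I*√6783/9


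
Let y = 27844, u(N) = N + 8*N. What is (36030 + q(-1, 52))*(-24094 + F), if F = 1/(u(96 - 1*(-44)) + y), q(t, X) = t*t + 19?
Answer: -12639702744375/14552 ≈ -8.6859e+8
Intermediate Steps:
u(N) = 9*N
q(t, X) = 19 + t² (q(t, X) = t² + 19 = 19 + t²)
F = 1/29104 (F = 1/(9*(96 - 1*(-44)) + 27844) = 1/(9*(96 + 44) + 27844) = 1/(9*140 + 27844) = 1/(1260 + 27844) = 1/29104 ≈ 3.4360e-5)
(36030 + q(-1, 52))*(-24094 + F) = (36030 + (19 + (-1)²))*(-24094 + 1/29104) = (36030 + (19 + 1))*(-701231775/29104) = (36030 + 20)*(-701231775/29104) = 36050*(-701231775/29104) = -12639702744375/14552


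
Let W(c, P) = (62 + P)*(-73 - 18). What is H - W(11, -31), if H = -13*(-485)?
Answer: 9126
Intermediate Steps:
H = 6305
W(c, P) = -5642 - 91*P (W(c, P) = (62 + P)*(-91) = -5642 - 91*P)
H - W(11, -31) = 6305 - (-5642 - 91*(-31)) = 6305 - (-5642 + 2821) = 6305 - 1*(-2821) = 6305 + 2821 = 9126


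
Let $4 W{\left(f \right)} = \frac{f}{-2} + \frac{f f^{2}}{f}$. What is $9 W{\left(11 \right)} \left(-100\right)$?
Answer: $- \frac{51975}{2} \approx -25988.0$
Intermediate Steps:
$W{\left(f \right)} = - \frac{f}{8} + \frac{f^{2}}{4}$ ($W{\left(f \right)} = \frac{\frac{f}{-2} + \frac{f f^{2}}{f}}{4} = \frac{f \left(- \frac{1}{2}\right) + \frac{f^{3}}{f}}{4} = \frac{- \frac{f}{2} + f^{2}}{4} = \frac{f^{2} - \frac{f}{2}}{4} = - \frac{f}{8} + \frac{f^{2}}{4}$)
$9 W{\left(11 \right)} \left(-100\right) = 9 \cdot \frac{1}{8} \cdot 11 \left(-1 + 2 \cdot 11\right) \left(-100\right) = 9 \cdot \frac{1}{8} \cdot 11 \left(-1 + 22\right) \left(-100\right) = 9 \cdot \frac{1}{8} \cdot 11 \cdot 21 \left(-100\right) = 9 \cdot \frac{231}{8} \left(-100\right) = \frac{2079}{8} \left(-100\right) = - \frac{51975}{2}$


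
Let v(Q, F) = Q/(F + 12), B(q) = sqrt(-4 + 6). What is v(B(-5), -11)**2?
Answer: 2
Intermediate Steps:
B(q) = sqrt(2)
v(Q, F) = Q/(12 + F)
v(B(-5), -11)**2 = (sqrt(2)/(12 - 11))**2 = (sqrt(2)/1)**2 = (sqrt(2)*1)**2 = (sqrt(2))**2 = 2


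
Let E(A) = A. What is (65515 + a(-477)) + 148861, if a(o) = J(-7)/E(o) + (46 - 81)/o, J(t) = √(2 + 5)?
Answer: 102257387/477 - √7/477 ≈ 2.1438e+5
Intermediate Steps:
J(t) = √7
a(o) = -35/o + √7/o (a(o) = √7/o + (46 - 81)/o = √7/o - 35/o = -35/o + √7/o)
(65515 + a(-477)) + 148861 = (65515 + (-35 + √7)/(-477)) + 148861 = (65515 - (-35 + √7)/477) + 148861 = (65515 + (35/477 - √7/477)) + 148861 = (31250690/477 - √7/477) + 148861 = 102257387/477 - √7/477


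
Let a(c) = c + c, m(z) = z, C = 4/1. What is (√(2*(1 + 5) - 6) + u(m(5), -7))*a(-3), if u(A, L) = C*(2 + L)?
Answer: 120 - 6*√6 ≈ 105.30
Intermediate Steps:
C = 4 (C = 4*1 = 4)
a(c) = 2*c
u(A, L) = 8 + 4*L (u(A, L) = 4*(2 + L) = 8 + 4*L)
(√(2*(1 + 5) - 6) + u(m(5), -7))*a(-3) = (√(2*(1 + 5) - 6) + (8 + 4*(-7)))*(2*(-3)) = (√(2*6 - 6) + (8 - 28))*(-6) = (√(12 - 6) - 20)*(-6) = (√6 - 20)*(-6) = (-20 + √6)*(-6) = 120 - 6*√6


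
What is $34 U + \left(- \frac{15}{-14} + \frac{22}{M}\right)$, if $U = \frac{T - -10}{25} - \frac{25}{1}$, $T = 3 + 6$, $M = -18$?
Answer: $- \frac{2596579}{3150} \approx -824.31$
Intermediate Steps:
$T = 9$
$U = - \frac{606}{25}$ ($U = \frac{9 - -10}{25} - \frac{25}{1} = \left(9 + 10\right) \frac{1}{25} - 25 = 19 \cdot \frac{1}{25} - 25 = \frac{19}{25} - 25 = - \frac{606}{25} \approx -24.24$)
$34 U + \left(- \frac{15}{-14} + \frac{22}{M}\right) = 34 \left(- \frac{606}{25}\right) + \left(- \frac{15}{-14} + \frac{22}{-18}\right) = - \frac{20604}{25} + \left(\left(-15\right) \left(- \frac{1}{14}\right) + 22 \left(- \frac{1}{18}\right)\right) = - \frac{20604}{25} + \left(\frac{15}{14} - \frac{11}{9}\right) = - \frac{20604}{25} - \frac{19}{126} = - \frac{2596579}{3150}$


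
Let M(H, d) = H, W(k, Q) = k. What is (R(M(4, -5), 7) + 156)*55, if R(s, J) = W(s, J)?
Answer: 8800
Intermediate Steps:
R(s, J) = s
(R(M(4, -5), 7) + 156)*55 = (4 + 156)*55 = 160*55 = 8800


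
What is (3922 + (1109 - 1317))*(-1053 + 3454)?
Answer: 8917314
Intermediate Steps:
(3922 + (1109 - 1317))*(-1053 + 3454) = (3922 - 208)*2401 = 3714*2401 = 8917314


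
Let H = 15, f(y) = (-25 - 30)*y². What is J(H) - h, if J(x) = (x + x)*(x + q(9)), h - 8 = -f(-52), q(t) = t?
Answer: -148008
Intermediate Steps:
f(y) = -55*y²
h = 148728 (h = 8 - (-55)*(-52)² = 8 - (-55)*2704 = 8 - 1*(-148720) = 8 + 148720 = 148728)
J(x) = 2*x*(9 + x) (J(x) = (x + x)*(x + 9) = (2*x)*(9 + x) = 2*x*(9 + x))
J(H) - h = 2*15*(9 + 15) - 1*148728 = 2*15*24 - 148728 = 720 - 148728 = -148008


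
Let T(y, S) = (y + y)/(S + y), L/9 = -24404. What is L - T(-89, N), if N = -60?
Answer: -32725942/149 ≈ -2.1964e+5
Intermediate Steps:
L = -219636 (L = 9*(-24404) = -219636)
T(y, S) = 2*y/(S + y) (T(y, S) = (2*y)/(S + y) = 2*y/(S + y))
L - T(-89, N) = -219636 - 2*(-89)/(-60 - 89) = -219636 - 2*(-89)/(-149) = -219636 - 2*(-89)*(-1)/149 = -219636 - 1*178/149 = -219636 - 178/149 = -32725942/149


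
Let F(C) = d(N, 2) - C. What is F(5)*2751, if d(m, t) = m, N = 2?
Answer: -8253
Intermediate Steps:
F(C) = 2 - C
F(5)*2751 = (2 - 1*5)*2751 = (2 - 5)*2751 = -3*2751 = -8253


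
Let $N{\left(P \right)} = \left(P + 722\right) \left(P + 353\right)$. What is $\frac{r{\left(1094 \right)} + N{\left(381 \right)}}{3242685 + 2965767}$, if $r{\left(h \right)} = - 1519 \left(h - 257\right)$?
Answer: $- \frac{461801}{6208452} \approx -0.074383$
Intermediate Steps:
$r{\left(h \right)} = 390383 - 1519 h$ ($r{\left(h \right)} = - 1519 \left(-257 + h\right) = 390383 - 1519 h$)
$N{\left(P \right)} = \left(353 + P\right) \left(722 + P\right)$ ($N{\left(P \right)} = \left(722 + P\right) \left(353 + P\right) = \left(353 + P\right) \left(722 + P\right)$)
$\frac{r{\left(1094 \right)} + N{\left(381 \right)}}{3242685 + 2965767} = \frac{\left(390383 - 1661786\right) + \left(254866 + 381^{2} + 1075 \cdot 381\right)}{3242685 + 2965767} = \frac{\left(390383 - 1661786\right) + \left(254866 + 145161 + 409575\right)}{6208452} = \left(-1271403 + 809602\right) \frac{1}{6208452} = \left(-461801\right) \frac{1}{6208452} = - \frac{461801}{6208452}$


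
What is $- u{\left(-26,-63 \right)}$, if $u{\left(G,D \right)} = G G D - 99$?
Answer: $42687$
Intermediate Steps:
$u{\left(G,D \right)} = -99 + D G^{2}$ ($u{\left(G,D \right)} = G^{2} D - 99 = D G^{2} - 99 = -99 + D G^{2}$)
$- u{\left(-26,-63 \right)} = - (-99 - 63 \left(-26\right)^{2}) = - (-99 - 42588) = \left(-1\right) \left(-42687\right) = 42687$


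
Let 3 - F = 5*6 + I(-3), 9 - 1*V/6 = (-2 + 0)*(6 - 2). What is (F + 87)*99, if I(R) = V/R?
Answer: 9306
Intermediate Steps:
V = 102 (V = 54 - 6*(-2 + 0)*(6 - 2) = 54 - (-12)*4 = 54 - 6*(-8) = 54 + 48 = 102)
I(R) = 102/R
F = 7 (F = 3 - (5*6 + 102/(-3)) = 3 - (30 + 102*(-⅓)) = 3 - (30 - 34) = 3 - 1*(-4) = 3 + 4 = 7)
(F + 87)*99 = (7 + 87)*99 = 94*99 = 9306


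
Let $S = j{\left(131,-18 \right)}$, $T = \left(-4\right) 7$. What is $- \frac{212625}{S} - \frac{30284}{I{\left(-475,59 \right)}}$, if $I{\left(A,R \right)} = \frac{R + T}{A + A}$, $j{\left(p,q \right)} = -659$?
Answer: $\frac{18965889575}{20429} \approx 9.2838 \cdot 10^{5}$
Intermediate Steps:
$T = -28$
$I{\left(A,R \right)} = \frac{-28 + R}{2 A}$ ($I{\left(A,R \right)} = \frac{R - 28}{A + A} = \frac{-28 + R}{2 A}$)
$S = -659$
$- \frac{212625}{S} - \frac{30284}{I{\left(-475,59 \right)}} = - \frac{212625}{-659} - \frac{30284}{\frac{1}{2} \frac{1}{-475} \left(-28 + 59\right)} = \left(-212625\right) \left(- \frac{1}{659}\right) - \frac{30284}{\frac{1}{2} \left(- \frac{1}{475}\right) 31} = \frac{212625}{659} - \frac{30284}{- \frac{31}{950}} = \frac{212625}{659} - - \frac{28769800}{31} = \frac{212625}{659} + \frac{28769800}{31} = \frac{18965889575}{20429}$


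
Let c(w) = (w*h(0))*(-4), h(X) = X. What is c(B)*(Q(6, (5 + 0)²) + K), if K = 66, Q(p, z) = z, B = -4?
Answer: 0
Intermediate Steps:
c(w) = 0 (c(w) = (w*0)*(-4) = 0*(-4) = 0)
c(B)*(Q(6, (5 + 0)²) + K) = 0*((5 + 0)² + 66) = 0*(5² + 66) = 0*(25 + 66) = 0*91 = 0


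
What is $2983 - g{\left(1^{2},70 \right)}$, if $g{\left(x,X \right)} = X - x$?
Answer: $2914$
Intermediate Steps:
$2983 - g{\left(1^{2},70 \right)} = 2983 - \left(70 - 1^{2}\right) = 2983 - \left(70 - 1\right) = 2983 - 69 = 2914$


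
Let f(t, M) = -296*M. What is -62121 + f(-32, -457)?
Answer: 73151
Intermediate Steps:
-62121 + f(-32, -457) = -62121 - 296*(-457) = -62121 + 135272 = 73151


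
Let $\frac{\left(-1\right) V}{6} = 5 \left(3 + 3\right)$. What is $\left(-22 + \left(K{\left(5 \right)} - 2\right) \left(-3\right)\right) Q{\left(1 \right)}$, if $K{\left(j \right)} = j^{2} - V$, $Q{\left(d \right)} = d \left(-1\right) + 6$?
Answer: $-3155$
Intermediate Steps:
$Q{\left(d \right)} = 6 - d$ ($Q{\left(d \right)} = - d + 6 = 6 - d$)
$V = -180$ ($V = - 6 \cdot 5 \left(3 + 3\right) = - 6 \cdot 5 \cdot 6 = \left(-6\right) 30 = -180$)
$K{\left(j \right)} = 180 + j^{2}$ ($K{\left(j \right)} = j^{2} - -180 = j^{2} + 180 = 180 + j^{2}$)
$\left(-22 + \left(K{\left(5 \right)} - 2\right) \left(-3\right)\right) Q{\left(1 \right)} = \left(-22 + \left(\left(180 + 5^{2}\right) - 2\right) \left(-3\right)\right) \left(6 - 1\right) = \left(-22 + \left(\left(180 + 25\right) - 2\right) \left(-3\right)\right) \left(6 - 1\right) = \left(-22 + \left(205 - 2\right) \left(-3\right)\right) 5 = \left(-22 + 203 \left(-3\right)\right) 5 = \left(-22 - 609\right) 5 = \left(-631\right) 5 = -3155$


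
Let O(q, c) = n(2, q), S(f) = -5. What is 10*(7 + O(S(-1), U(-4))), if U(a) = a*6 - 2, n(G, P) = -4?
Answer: 30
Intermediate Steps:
U(a) = -2 + 6*a (U(a) = 6*a - 2 = -2 + 6*a)
O(q, c) = -4
10*(7 + O(S(-1), U(-4))) = 10*(7 - 4) = 10*3 = 30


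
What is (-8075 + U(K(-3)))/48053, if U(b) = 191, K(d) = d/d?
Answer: -7884/48053 ≈ -0.16407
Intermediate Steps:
K(d) = 1
(-8075 + U(K(-3)))/48053 = (-8075 + 191)/48053 = -7884*1/48053 = -7884/48053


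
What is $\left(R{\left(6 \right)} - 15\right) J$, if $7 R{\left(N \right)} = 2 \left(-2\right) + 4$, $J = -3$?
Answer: $45$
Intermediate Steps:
$R{\left(N \right)} = 0$ ($R{\left(N \right)} = \frac{2 \left(-2\right) + 4}{7} = \frac{-4 + 4}{7} = \frac{1}{7} \cdot 0 = 0$)
$\left(R{\left(6 \right)} - 15\right) J = \left(0 - 15\right) \left(-3\right) = \left(-15\right) \left(-3\right) = 45$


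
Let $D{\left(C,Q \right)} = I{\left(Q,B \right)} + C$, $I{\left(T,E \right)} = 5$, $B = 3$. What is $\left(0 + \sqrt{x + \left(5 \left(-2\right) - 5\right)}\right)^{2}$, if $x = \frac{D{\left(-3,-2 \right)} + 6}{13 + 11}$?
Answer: $- \frac{44}{3} \approx -14.667$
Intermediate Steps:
$D{\left(C,Q \right)} = 5 + C$
$x = \frac{1}{3}$ ($x = \frac{\left(5 - 3\right) + 6}{13 + 11} = \frac{2 + 6}{24} = 8 \cdot \frac{1}{24} = \frac{1}{3} \approx 0.33333$)
$\left(0 + \sqrt{x + \left(5 \left(-2\right) - 5\right)}\right)^{2} = \left(0 + \sqrt{\frac{1}{3} + \left(5 \left(-2\right) - 5\right)}\right)^{2} = \left(0 + \sqrt{\frac{1}{3} - 15}\right)^{2} = \left(0 + \sqrt{- \frac{44}{3}}\right)^{2} = \left(0 + \frac{2 i \sqrt{33}}{3}\right)^{2} = \left(\frac{2 i \sqrt{33}}{3}\right)^{2} = - \frac{44}{3}$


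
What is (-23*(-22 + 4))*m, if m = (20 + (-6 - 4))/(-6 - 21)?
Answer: -460/3 ≈ -153.33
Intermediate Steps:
m = -10/27 (m = (20 - 10)/(-27) = 10*(-1/27) = -10/27 ≈ -0.37037)
(-23*(-22 + 4))*m = -23*(-22 + 4)*(-10/27) = -23*(-18)*(-10/27) = 414*(-10/27) = -460/3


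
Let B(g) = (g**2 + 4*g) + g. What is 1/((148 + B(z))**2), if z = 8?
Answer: 1/63504 ≈ 1.5747e-5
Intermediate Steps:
B(g) = g**2 + 5*g
1/((148 + B(z))**2) = 1/((148 + 8*(5 + 8))**2) = 1/((148 + 8*13)**2) = 1/((148 + 104)**2) = 1/(252**2) = 1/63504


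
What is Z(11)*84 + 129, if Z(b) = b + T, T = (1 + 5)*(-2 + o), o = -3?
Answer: -1467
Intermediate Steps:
T = -30 (T = (1 + 5)*(-2 - 3) = 6*(-5) = -30)
Z(b) = -30 + b (Z(b) = b - 30 = -30 + b)
Z(11)*84 + 129 = (-30 + 11)*84 + 129 = -19*84 + 129 = -1596 + 129 = -1467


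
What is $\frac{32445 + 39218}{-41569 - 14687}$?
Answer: $- \frac{71663}{56256} \approx -1.2739$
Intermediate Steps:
$\frac{32445 + 39218}{-41569 - 14687} = \frac{71663}{-56256} = 71663 \left(- \frac{1}{56256}\right) = - \frac{71663}{56256}$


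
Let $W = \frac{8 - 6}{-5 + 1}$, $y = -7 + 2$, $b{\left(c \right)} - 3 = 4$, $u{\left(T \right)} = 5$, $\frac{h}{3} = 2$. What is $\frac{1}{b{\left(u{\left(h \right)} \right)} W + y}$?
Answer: $- \frac{2}{17} \approx -0.11765$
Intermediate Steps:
$h = 6$ ($h = 3 \cdot 2 = 6$)
$b{\left(c \right)} = 7$ ($b{\left(c \right)} = 3 + 4 = 7$)
$y = -5$
$W = - \frac{1}{2}$ ($W = \frac{2}{-4} = 2 \left(- \frac{1}{4}\right) = - \frac{1}{2} \approx -0.5$)
$\frac{1}{b{\left(u{\left(h \right)} \right)} W + y} = \frac{1}{7 \left(- \frac{1}{2}\right) - 5} = \frac{1}{- \frac{7}{2} - 5} = \frac{1}{- \frac{17}{2}} = - \frac{2}{17}$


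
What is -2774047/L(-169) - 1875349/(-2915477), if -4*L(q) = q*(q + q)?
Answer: 16228902293627/83268938597 ≈ 194.90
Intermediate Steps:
L(q) = -q²/2 (L(q) = -q*(q + q)/4 = -q*2*q/4 = -q²/2)
-2774047/L(-169) - 1875349/(-2915477) = -2774047/((-½*(-169)²)) - 1875349/(-2915477) = -2774047/((-½*28561)) - 1875349*(-1/2915477) = -2774047/(-28561/2) + 1875349/2915477 = -2774047*(-2/28561) + 1875349/2915477 = 5548094/28561 + 1875349/2915477 = 16228902293627/83268938597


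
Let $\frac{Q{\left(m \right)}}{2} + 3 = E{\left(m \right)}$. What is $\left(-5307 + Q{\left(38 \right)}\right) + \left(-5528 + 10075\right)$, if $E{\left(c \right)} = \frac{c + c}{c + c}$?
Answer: $-764$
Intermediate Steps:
$E{\left(c \right)} = 1$ ($E{\left(c \right)} = \frac{2 c}{2 c} = 2 c \frac{1}{2 c} = 1$)
$Q{\left(m \right)} = -4$ ($Q{\left(m \right)} = -6 + 2 \cdot 1 = -6 + 2 = -4$)
$\left(-5307 + Q{\left(38 \right)}\right) + \left(-5528 + 10075\right) = \left(-5307 - 4\right) + \left(-5528 + 10075\right) = -5311 + 4547 = -764$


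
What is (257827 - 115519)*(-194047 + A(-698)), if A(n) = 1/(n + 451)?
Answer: -6820766939880/247 ≈ -2.7614e+10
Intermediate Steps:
A(n) = 1/(451 + n)
(257827 - 115519)*(-194047 + A(-698)) = (257827 - 115519)*(-194047 + 1/(451 - 698)) = 142308*(-194047 + 1/(-247)) = 142308*(-194047 - 1/247) = 142308*(-47929610/247) = -6820766939880/247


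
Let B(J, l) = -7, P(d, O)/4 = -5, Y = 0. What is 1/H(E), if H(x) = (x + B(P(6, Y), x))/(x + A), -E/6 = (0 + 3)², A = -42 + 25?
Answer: 71/61 ≈ 1.1639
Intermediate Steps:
P(d, O) = -20 (P(d, O) = 4*(-5) = -20)
A = -17
E = -54 (E = -6*(0 + 3)² = -6*3² = -6*9 = -54)
H(x) = (-7 + x)/(-17 + x) (H(x) = (x - 7)/(x - 17) = (-7 + x)/(-17 + x))
1/H(E) = 1/((-7 - 54)/(-17 - 54)) = 1/(-61/(-71)) = 1/(-1/71*(-61)) = 1/(61/71) = 71/61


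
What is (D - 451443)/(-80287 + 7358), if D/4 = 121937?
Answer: -36305/72929 ≈ -0.49781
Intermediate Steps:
D = 487748 (D = 4*121937 = 487748)
(D - 451443)/(-80287 + 7358) = (487748 - 451443)/(-80287 + 7358) = 36305/(-72929) = 36305*(-1/72929) = -36305/72929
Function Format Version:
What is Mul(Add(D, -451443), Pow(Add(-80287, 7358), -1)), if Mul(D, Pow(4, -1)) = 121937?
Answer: Rational(-36305, 72929) ≈ -0.49781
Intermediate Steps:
D = 487748 (D = Mul(4, 121937) = 487748)
Mul(Add(D, -451443), Pow(Add(-80287, 7358), -1)) = Mul(Add(487748, -451443), Pow(Add(-80287, 7358), -1)) = Mul(36305, Pow(-72929, -1)) = Mul(36305, Rational(-1, 72929)) = Rational(-36305, 72929)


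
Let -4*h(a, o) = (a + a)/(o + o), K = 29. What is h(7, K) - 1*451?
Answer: -52323/116 ≈ -451.06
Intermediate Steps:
h(a, o) = -a/(4*o) (h(a, o) = -(a + a)/(4*(o + o)) = -2*a/(4*(2*o)) = -2*a*1/(2*o)/4 = -a/(4*o))
h(7, K) - 1*451 = -¼*7/29 - 1*451 = -¼*7*1/29 - 451 = -7/116 - 451 = -52323/116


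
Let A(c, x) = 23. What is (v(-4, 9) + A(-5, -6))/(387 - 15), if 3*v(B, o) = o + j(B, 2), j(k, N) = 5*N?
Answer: 22/279 ≈ 0.078853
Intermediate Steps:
v(B, o) = 10/3 + o/3 (v(B, o) = (o + 5*2)/3 = (o + 10)/3 = (10 + o)/3 = 10/3 + o/3)
(v(-4, 9) + A(-5, -6))/(387 - 15) = ((10/3 + (⅓)*9) + 23)/(387 - 15) = ((10/3 + 3) + 23)/372 = (19/3 + 23)*(1/372) = (88/3)*(1/372) = 22/279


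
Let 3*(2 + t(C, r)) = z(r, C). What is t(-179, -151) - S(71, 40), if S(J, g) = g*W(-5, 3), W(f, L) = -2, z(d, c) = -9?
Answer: 75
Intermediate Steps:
t(C, r) = -5 (t(C, r) = -2 + (⅓)*(-9) = -2 - 3 = -5)
S(J, g) = -2*g (S(J, g) = g*(-2) = -2*g)
t(-179, -151) - S(71, 40) = -5 - (-2)*40 = -5 - 1*(-80) = -5 + 80 = 75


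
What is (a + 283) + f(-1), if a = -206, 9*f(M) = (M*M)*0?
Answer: 77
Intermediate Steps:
f(M) = 0 (f(M) = ((M*M)*0)/9 = (M²*0)/9 = (⅑)*0 = 0)
(a + 283) + f(-1) = (-206 + 283) + 0 = 77 + 0 = 77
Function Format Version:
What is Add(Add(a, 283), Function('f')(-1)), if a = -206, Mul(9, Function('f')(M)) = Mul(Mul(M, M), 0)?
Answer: 77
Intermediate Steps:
Function('f')(M) = 0 (Function('f')(M) = Mul(Rational(1, 9), Mul(Mul(M, M), 0)) = Mul(Rational(1, 9), Mul(Pow(M, 2), 0)) = Mul(Rational(1, 9), 0) = 0)
Add(Add(a, 283), Function('f')(-1)) = Add(Add(-206, 283), 0) = Add(77, 0) = 77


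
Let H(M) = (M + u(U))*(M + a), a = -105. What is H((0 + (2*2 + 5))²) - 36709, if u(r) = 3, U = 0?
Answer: -38725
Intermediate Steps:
H(M) = (-105 + M)*(3 + M) (H(M) = (M + 3)*(M - 105) = (3 + M)*(-105 + M) = (-105 + M)*(3 + M))
H((0 + (2*2 + 5))²) - 36709 = (-315 + ((0 + (2*2 + 5))²)² - 102*(0 + (2*2 + 5))²) - 36709 = (-315 + ((0 + (4 + 5))²)² - 102*(0 + (4 + 5))²) - 36709 = (-315 + ((0 + 9)²)² - 102*(0 + 9)²) - 36709 = (-315 + (9²)² - 102*9²) - 36709 = (-315 + 81² - 102*81) - 36709 = (-315 + 6561 - 8262) - 36709 = -2016 - 36709 = -38725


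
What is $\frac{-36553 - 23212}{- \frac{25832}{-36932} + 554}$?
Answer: $- \frac{110362049}{1024308} \approx -107.74$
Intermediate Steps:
$\frac{-36553 - 23212}{- \frac{25832}{-36932} + 554} = - \frac{59765}{\left(-25832\right) \left(- \frac{1}{36932}\right) + 554} = - \frac{59765}{\frac{6458}{9233} + 554} = - \frac{59765}{\frac{5121540}{9233}} = \left(-59765\right) \frac{9233}{5121540} = - \frac{110362049}{1024308}$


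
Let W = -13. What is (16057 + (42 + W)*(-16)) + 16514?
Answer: 32107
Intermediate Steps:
(16057 + (42 + W)*(-16)) + 16514 = (16057 + (42 - 13)*(-16)) + 16514 = (16057 + 29*(-16)) + 16514 = (16057 - 464) + 16514 = 15593 + 16514 = 32107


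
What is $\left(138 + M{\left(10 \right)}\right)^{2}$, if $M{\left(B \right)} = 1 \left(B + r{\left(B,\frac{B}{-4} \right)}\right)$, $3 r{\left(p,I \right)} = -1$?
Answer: $\frac{196249}{9} \approx 21805.0$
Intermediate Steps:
$r{\left(p,I \right)} = - \frac{1}{3}$ ($r{\left(p,I \right)} = \frac{1}{3} \left(-1\right) = - \frac{1}{3}$)
$M{\left(B \right)} = - \frac{1}{3} + B$ ($M{\left(B \right)} = 1 \left(B - \frac{1}{3}\right) = 1 \left(- \frac{1}{3} + B\right) = - \frac{1}{3} + B$)
$\left(138 + M{\left(10 \right)}\right)^{2} = \left(138 + \left(- \frac{1}{3} + 10\right)\right)^{2} = \left(138 + \frac{29}{3}\right)^{2} = \left(\frac{443}{3}\right)^{2} = \frac{196249}{9}$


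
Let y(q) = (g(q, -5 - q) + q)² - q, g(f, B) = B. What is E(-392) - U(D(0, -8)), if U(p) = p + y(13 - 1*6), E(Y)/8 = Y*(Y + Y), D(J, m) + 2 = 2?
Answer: 2458606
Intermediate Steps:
D(J, m) = 0 (D(J, m) = -2 + 2 = 0)
E(Y) = 16*Y² (E(Y) = 8*(Y*(Y + Y)) = 8*(Y*(2*Y)) = 8*(2*Y²) = 16*Y²)
y(q) = 25 - q (y(q) = ((-5 - q) + q)² - q = (-5)² - q = 25 - q)
U(p) = 18 + p (U(p) = p + (25 - (13 - 1*6)) = p + (25 - (13 - 6)) = p + (25 - 1*7) = p + (25 - 7) = p + 18 = 18 + p)
E(-392) - U(D(0, -8)) = 16*(-392)² - (18 + 0) = 16*153664 - 1*18 = 2458624 - 18 = 2458606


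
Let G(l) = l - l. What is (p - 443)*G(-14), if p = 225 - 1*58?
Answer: 0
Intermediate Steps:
G(l) = 0
p = 167 (p = 225 - 58 = 167)
(p - 443)*G(-14) = (167 - 443)*0 = -276*0 = 0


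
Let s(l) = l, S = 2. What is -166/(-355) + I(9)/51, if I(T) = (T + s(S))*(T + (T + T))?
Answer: 37967/6035 ≈ 6.2911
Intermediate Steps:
I(T) = 3*T*(2 + T) (I(T) = (T + 2)*(T + (T + T)) = (2 + T)*(T + 2*T) = (2 + T)*(3*T) = 3*T*(2 + T))
-166/(-355) + I(9)/51 = -166/(-355) + (3*9*(2 + 9))/51 = -166*(-1/355) + (3*9*11)*(1/51) = 166/355 + 297*(1/51) = 166/355 + 99/17 = 37967/6035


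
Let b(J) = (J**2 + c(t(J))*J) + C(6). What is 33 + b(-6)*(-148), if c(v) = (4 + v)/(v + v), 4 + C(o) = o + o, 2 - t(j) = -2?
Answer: -5591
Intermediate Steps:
t(j) = 4 (t(j) = 2 - 1*(-2) = 2 + 2 = 4)
C(o) = -4 + 2*o (C(o) = -4 + (o + o) = -4 + 2*o)
c(v) = (4 + v)/(2*v) (c(v) = (4 + v)/((2*v)) = (4 + v)*(1/(2*v)) = (4 + v)/(2*v))
b(J) = 8 + J + J**2 (b(J) = (J**2 + ((1/2)*(4 + 4)/4)*J) + (-4 + 2*6) = (J**2 + ((1/2)*(1/4)*8)*J) + (-4 + 12) = (J**2 + 1*J) + 8 = (J**2 + J) + 8 = (J + J**2) + 8 = 8 + J + J**2)
33 + b(-6)*(-148) = 33 + (8 - 6 + (-6)**2)*(-148) = 33 + (8 - 6 + 36)*(-148) = 33 + 38*(-148) = 33 - 5624 = -5591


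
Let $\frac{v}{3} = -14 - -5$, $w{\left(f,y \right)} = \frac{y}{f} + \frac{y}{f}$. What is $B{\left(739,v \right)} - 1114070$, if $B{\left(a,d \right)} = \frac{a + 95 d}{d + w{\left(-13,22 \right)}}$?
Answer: $- \frac{440033912}{395} \approx -1.114 \cdot 10^{6}$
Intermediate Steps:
$w{\left(f,y \right)} = \frac{2 y}{f}$
$v = -27$ ($v = 3 \left(-14 - -5\right) = 3 \left(-14 + 5\right) = 3 \left(-9\right) = -27$)
$B{\left(a,d \right)} = \frac{a + 95 d}{- \frac{44}{13} + d}$ ($B{\left(a,d \right)} = \frac{a + 95 d}{d + 2 \cdot 22 \frac{1}{-13}} = \frac{a + 95 d}{d + 2 \cdot 22 \left(- \frac{1}{13}\right)} = \frac{a + 95 d}{d - \frac{44}{13}} = \frac{a + 95 d}{- \frac{44}{13} + d}$)
$B{\left(739,v \right)} - 1114070 = \frac{13 \left(739 + 95 \left(-27\right)\right)}{-44 + 13 \left(-27\right)} - 1114070 = \frac{13 \left(739 - 2565\right)}{-44 - 351} - 1114070 = 13 \frac{1}{-395} \left(-1826\right) - 1114070 = 13 \left(- \frac{1}{395}\right) \left(-1826\right) - 1114070 = \frac{23738}{395} - 1114070 = - \frac{440033912}{395}$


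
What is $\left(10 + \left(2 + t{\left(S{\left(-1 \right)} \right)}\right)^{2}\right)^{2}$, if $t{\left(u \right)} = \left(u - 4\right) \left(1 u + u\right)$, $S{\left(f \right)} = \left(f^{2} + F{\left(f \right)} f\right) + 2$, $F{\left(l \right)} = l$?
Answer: $196$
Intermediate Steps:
$S{\left(f \right)} = 2 + 2 f^{2}$ ($S{\left(f \right)} = \left(f^{2} + f f\right) + 2 = \left(f^{2} + f^{2}\right) + 2 = 2 f^{2} + 2 = 2 + 2 f^{2}$)
$t{\left(u \right)} = 2 u \left(-4 + u\right)$ ($t{\left(u \right)} = \left(-4 + u\right) \left(u + u\right) = \left(-4 + u\right) 2 u = 2 u \left(-4 + u\right)$)
$\left(10 + \left(2 + t{\left(S{\left(-1 \right)} \right)}\right)^{2}\right)^{2} = \left(10 + \left(2 + 2 \left(2 + 2 \left(-1\right)^{2}\right) \left(-4 + \left(2 + 2 \left(-1\right)^{2}\right)\right)\right)^{2}\right)^{2} = \left(10 + \left(2 + 2 \left(2 + 2 \cdot 1\right) \left(-4 + \left(2 + 2 \cdot 1\right)\right)\right)^{2}\right)^{2} = \left(10 + \left(2 + 2 \left(2 + 2\right) \left(-4 + \left(2 + 2\right)\right)\right)^{2}\right)^{2} = \left(10 + \left(2 + 2 \cdot 4 \left(-4 + 4\right)\right)^{2}\right)^{2} = \left(10 + \left(2 + 2 \cdot 4 \cdot 0\right)^{2}\right)^{2} = \left(10 + \left(2 + 0\right)^{2}\right)^{2} = \left(10 + 2^{2}\right)^{2} = \left(10 + 4\right)^{2} = 14^{2} = 196$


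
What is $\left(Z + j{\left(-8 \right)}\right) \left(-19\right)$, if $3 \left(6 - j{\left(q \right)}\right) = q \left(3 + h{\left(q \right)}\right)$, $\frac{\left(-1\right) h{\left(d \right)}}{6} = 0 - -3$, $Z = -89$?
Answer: $2337$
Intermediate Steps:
$h{\left(d \right)} = -18$ ($h{\left(d \right)} = - 6 \left(0 - -3\right) = - 6 \left(0 + 3\right) = \left(-6\right) 3 = -18$)
$j{\left(q \right)} = 6 + 5 q$ ($j{\left(q \right)} = 6 - \frac{q \left(3 - 18\right)}{3} = 6 - \frac{q \left(-15\right)}{3} = 6 - \frac{\left(-15\right) q}{3} = 6 + 5 q$)
$\left(Z + j{\left(-8 \right)}\right) \left(-19\right) = \left(-89 + \left(6 + 5 \left(-8\right)\right)\right) \left(-19\right) = \left(-89 + \left(6 - 40\right)\right) \left(-19\right) = \left(-89 - 34\right) \left(-19\right) = \left(-123\right) \left(-19\right) = 2337$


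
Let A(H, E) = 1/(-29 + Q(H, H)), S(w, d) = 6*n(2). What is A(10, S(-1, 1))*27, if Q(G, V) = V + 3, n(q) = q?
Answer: -27/16 ≈ -1.6875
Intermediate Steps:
S(w, d) = 12 (S(w, d) = 6*2 = 12)
Q(G, V) = 3 + V
A(H, E) = 1/(-26 + H) (A(H, E) = 1/(-29 + (3 + H)) = 1/(-26 + H))
A(10, S(-1, 1))*27 = 27/(-26 + 10) = 27/(-16) = -1/16*27 = -27/16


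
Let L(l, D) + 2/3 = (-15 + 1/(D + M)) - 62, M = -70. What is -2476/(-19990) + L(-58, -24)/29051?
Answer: 9923228441/81882858090 ≈ 0.12119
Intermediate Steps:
L(l, D) = -233/3 + 1/(-70 + D) (L(l, D) = -2/3 + ((-15 + 1/(D - 70)) - 62) = -2/3 + ((-15 + 1/(-70 + D)) - 62) = -2/3 + (-77 + 1/(-70 + D)) = -233/3 + 1/(-70 + D))
-2476/(-19990) + L(-58, -24)/29051 = -2476/(-19990) + ((16313 - 233*(-24))/(3*(-70 - 24)))/29051 = -2476*(-1/19990) + ((1/3)*(16313 + 5592)/(-94))*(1/29051) = 1238/9995 + ((1/3)*(-1/94)*21905)*(1/29051) = 1238/9995 - 21905/282*1/29051 = 1238/9995 - 21905/8192382 = 9923228441/81882858090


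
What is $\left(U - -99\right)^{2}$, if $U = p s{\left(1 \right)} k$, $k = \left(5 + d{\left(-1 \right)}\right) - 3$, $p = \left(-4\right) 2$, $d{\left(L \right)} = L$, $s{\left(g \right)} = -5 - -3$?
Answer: $13225$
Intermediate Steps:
$s{\left(g \right)} = -2$ ($s{\left(g \right)} = -5 + 3 = -2$)
$p = -8$
$k = 1$ ($k = \left(5 - 1\right) - 3 = 4 - 3 = 1$)
$U = 16$ ($U = \left(-8\right) \left(-2\right) 1 = 16 \cdot 1 = 16$)
$\left(U - -99\right)^{2} = \left(16 - -99\right)^{2} = \left(16 + 99\right)^{2} = 115^{2} = 13225$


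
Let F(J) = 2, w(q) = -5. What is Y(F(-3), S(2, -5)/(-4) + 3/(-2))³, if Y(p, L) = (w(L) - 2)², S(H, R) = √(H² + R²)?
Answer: 117649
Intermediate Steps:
Y(p, L) = 49 (Y(p, L) = (-5 - 2)² = (-7)² = 49)
Y(F(-3), S(2, -5)/(-4) + 3/(-2))³ = 49³ = 117649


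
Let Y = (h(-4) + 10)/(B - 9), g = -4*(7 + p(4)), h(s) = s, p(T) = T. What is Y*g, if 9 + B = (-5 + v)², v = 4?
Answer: 264/17 ≈ 15.529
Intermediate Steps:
g = -44 (g = -4*(7 + 4) = -4*11 = -44)
B = -8 (B = -9 + (-5 + 4)² = -9 + (-1)² = -9 + 1 = -8)
Y = -6/17 (Y = (-4 + 10)/(-8 - 9) = 6/(-17) = 6*(-1/17) = -6/17 ≈ -0.35294)
Y*g = -6/17*(-44) = 264/17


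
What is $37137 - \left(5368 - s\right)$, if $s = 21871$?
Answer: $53640$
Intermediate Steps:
$37137 - \left(5368 - s\right) = 37137 - \left(5368 - 21871\right) = 37137 - -16503 = 37137 + 16503 = 53640$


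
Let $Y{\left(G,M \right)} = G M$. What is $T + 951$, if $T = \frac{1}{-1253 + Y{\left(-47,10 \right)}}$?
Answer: $\frac{1638572}{1723} \approx 951.0$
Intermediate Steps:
$T = - \frac{1}{1723}$ ($T = \frac{1}{-1253 - 470} = \frac{1}{-1723} = - \frac{1}{1723} \approx -0.00058038$)
$T + 951 = - \frac{1}{1723} + 951 = \frac{1638572}{1723}$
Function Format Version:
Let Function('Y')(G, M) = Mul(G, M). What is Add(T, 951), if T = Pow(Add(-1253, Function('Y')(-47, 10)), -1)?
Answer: Rational(1638572, 1723) ≈ 951.00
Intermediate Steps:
T = Rational(-1, 1723) (T = Pow(Add(-1253, Mul(-47, 10)), -1) = Pow(Add(-1253, -470), -1) = Pow(-1723, -1) = Rational(-1, 1723) ≈ -0.00058038)
Add(T, 951) = Add(Rational(-1, 1723), 951) = Rational(1638572, 1723)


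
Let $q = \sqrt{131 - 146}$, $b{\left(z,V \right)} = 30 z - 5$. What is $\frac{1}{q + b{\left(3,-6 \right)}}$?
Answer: $\frac{17}{1448} - \frac{i \sqrt{15}}{7240} \approx 0.01174 - 0.00053494 i$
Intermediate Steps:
$b{\left(z,V \right)} = -5 + 30 z$
$q = i \sqrt{15}$ ($q = \sqrt{-15} = i \sqrt{15} \approx 3.873 i$)
$\frac{1}{q + b{\left(3,-6 \right)}} = \frac{1}{i \sqrt{15} + \left(-5 + 30 \cdot 3\right)} = \frac{1}{i \sqrt{15} + \left(-5 + 90\right)} = \frac{1}{i \sqrt{15} + 85} = \frac{1}{85 + i \sqrt{15}}$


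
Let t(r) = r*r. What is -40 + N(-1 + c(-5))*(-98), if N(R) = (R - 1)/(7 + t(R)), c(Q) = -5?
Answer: -1034/43 ≈ -24.047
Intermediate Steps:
t(r) = r²
N(R) = (-1 + R)/(7 + R²) (N(R) = (R - 1)/(7 + R²) = (-1 + R)/(7 + R²))
-40 + N(-1 + c(-5))*(-98) = -40 + ((-1 + (-1 - 5))/(7 + (-1 - 5)²))*(-98) = -40 + ((-1 - 6)/(7 + (-6)²))*(-98) = -40 + (-7/(7 + 36))*(-98) = -40 + (-7/43)*(-98) = -40 + ((1/43)*(-7))*(-98) = -40 - 7/43*(-98) = -40 + 686/43 = -1034/43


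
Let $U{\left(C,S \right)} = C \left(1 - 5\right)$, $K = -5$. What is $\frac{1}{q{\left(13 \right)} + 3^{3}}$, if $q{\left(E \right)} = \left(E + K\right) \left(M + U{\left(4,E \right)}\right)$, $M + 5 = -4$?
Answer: $- \frac{1}{173} \approx -0.0057803$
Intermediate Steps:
$M = -9$ ($M = -5 - 4 = -9$)
$U{\left(C,S \right)} = - 4 C$ ($U{\left(C,S \right)} = C \left(-4\right) = - 4 C$)
$q{\left(E \right)} = 125 - 25 E$ ($q{\left(E \right)} = \left(E - 5\right) \left(-9 - 16\right) = \left(-5 + E\right) \left(-9 - 16\right) = \left(-5 + E\right) \left(-25\right) = 125 - 25 E$)
$\frac{1}{q{\left(13 \right)} + 3^{3}} = \frac{1}{\left(125 - 325\right) + 3^{3}} = \frac{1}{\left(125 - 325\right) + 27} = \frac{1}{-200 + 27} = \frac{1}{-173} = - \frac{1}{173}$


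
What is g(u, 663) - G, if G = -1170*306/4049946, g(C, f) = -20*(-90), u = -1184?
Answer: 135004830/74999 ≈ 1800.1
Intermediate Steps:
g(C, f) = 1800
G = -6630/74999 (G = -358020*1/4049946 = -6630/74999 ≈ -0.088401)
g(u, 663) - G = 1800 - 1*(-6630/74999) = 1800 + 6630/74999 = 135004830/74999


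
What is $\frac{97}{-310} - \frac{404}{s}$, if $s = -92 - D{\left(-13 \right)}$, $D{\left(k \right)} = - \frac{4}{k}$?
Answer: $\frac{37793}{9300} \approx 4.0638$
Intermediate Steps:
$s = - \frac{1200}{13}$ ($s = -92 - - \frac{4}{-13} = -92 - \left(-4\right) \left(- \frac{1}{13}\right) = -92 - \frac{4}{13} = - \frac{1200}{13} \approx -92.308$)
$\frac{97}{-310} - \frac{404}{s} = \frac{97}{-310} - \frac{404}{- \frac{1200}{13}} = 97 \left(- \frac{1}{310}\right) - - \frac{1313}{300} = - \frac{97}{310} + \frac{1313}{300} = \frac{37793}{9300}$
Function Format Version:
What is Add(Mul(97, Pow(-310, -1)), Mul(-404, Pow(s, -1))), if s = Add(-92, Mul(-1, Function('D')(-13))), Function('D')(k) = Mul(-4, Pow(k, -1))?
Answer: Rational(37793, 9300) ≈ 4.0638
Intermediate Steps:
s = Rational(-1200, 13) (s = Add(-92, Mul(-1, Mul(-4, Pow(-13, -1)))) = Add(-92, Mul(-1, Mul(-4, Rational(-1, 13)))) = Add(-92, Mul(-1, Rational(4, 13))) = Add(-92, Rational(-4, 13)) = Rational(-1200, 13) ≈ -92.308)
Add(Mul(97, Pow(-310, -1)), Mul(-404, Pow(s, -1))) = Add(Mul(97, Pow(-310, -1)), Mul(-404, Pow(Rational(-1200, 13), -1))) = Add(Mul(97, Rational(-1, 310)), Mul(-404, Rational(-13, 1200))) = Add(Rational(-97, 310), Rational(1313, 300)) = Rational(37793, 9300)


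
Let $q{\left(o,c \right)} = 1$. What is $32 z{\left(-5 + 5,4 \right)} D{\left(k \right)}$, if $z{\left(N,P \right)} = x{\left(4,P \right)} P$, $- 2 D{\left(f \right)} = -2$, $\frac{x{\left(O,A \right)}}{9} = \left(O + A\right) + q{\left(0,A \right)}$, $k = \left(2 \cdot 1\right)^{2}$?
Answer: $10368$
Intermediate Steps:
$k = 4$ ($k = 2^{2} = 4$)
$x{\left(O,A \right)} = 9 + 9 A + 9 O$ ($x{\left(O,A \right)} = 9 \left(\left(O + A\right) + 1\right) = 9 \left(\left(A + O\right) + 1\right) = 9 \left(1 + A + O\right) = 9 + 9 A + 9 O$)
$D{\left(f \right)} = 1$ ($D{\left(f \right)} = \left(- \frac{1}{2}\right) \left(-2\right) = 1$)
$z{\left(N,P \right)} = P \left(45 + 9 P\right)$ ($z{\left(N,P \right)} = \left(9 + 9 P + 9 \cdot 4\right) P = \left(9 + 9 P + 36\right) P = \left(45 + 9 P\right) P = P \left(45 + 9 P\right)$)
$32 z{\left(-5 + 5,4 \right)} D{\left(k \right)} = 32 \cdot 9 \cdot 4 \left(5 + 4\right) 1 = 32 \cdot 9 \cdot 4 \cdot 9 \cdot 1 = 32 \cdot 324 \cdot 1 = 10368 \cdot 1 = 10368$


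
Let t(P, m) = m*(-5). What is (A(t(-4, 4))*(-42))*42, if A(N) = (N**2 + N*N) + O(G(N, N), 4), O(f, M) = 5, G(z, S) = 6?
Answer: -1420020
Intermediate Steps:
t(P, m) = -5*m
A(N) = 5 + 2*N**2 (A(N) = (N**2 + N*N) + 5 = (N**2 + N**2) + 5 = 2*N**2 + 5 = 5 + 2*N**2)
(A(t(-4, 4))*(-42))*42 = ((5 + 2*(-5*4)**2)*(-42))*42 = ((5 + 2*(-20)**2)*(-42))*42 = ((5 + 2*400)*(-42))*42 = ((5 + 800)*(-42))*42 = (805*(-42))*42 = -33810*42 = -1420020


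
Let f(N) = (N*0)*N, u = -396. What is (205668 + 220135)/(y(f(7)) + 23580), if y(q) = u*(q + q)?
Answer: 425803/23580 ≈ 18.058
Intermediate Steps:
f(N) = 0 (f(N) = 0*N = 0)
y(q) = -792*q (y(q) = -396*(q + q) = -792*q)
(205668 + 220135)/(y(f(7)) + 23580) = (205668 + 220135)/(-792*0 + 23580) = 425803/(0 + 23580) = 425803/23580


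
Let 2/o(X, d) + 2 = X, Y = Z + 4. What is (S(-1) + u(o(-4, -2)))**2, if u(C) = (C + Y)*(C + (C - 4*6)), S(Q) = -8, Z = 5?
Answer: 3984016/81 ≈ 49185.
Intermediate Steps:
Y = 9 (Y = 5 + 4 = 9)
o(X, d) = 2/(-2 + X)
u(C) = (-24 + 2*C)*(9 + C) (u(C) = (C + 9)*(C + (C - 4*6)) = (9 + C)*(C + (C - 24)) = (9 + C)*(C + (-24 + C)) = (9 + C)*(-24 + 2*C) = (-24 + 2*C)*(9 + C))
(S(-1) + u(o(-4, -2)))**2 = (-8 + (-216 - 12/(-2 - 4) + 2*(2/(-2 - 4))**2))**2 = (-8 + (-216 - 12/(-6) + 2*(2/(-6))**2))**2 = (-8 + (-216 - 12*(-1)/6 + 2*(2*(-1/6))**2))**2 = (-8 + (-216 - 6*(-1/3) + 2*(-1/3)**2))**2 = (-8 + (-216 + 2 + 2*(1/9)))**2 = (-8 + (-216 + 2 + 2/9))**2 = (-8 - 1924/9)**2 = (-1996/9)**2 = 3984016/81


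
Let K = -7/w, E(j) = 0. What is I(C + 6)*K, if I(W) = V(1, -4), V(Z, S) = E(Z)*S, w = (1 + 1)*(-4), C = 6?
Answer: 0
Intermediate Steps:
w = -8 (w = 2*(-4) = -8)
V(Z, S) = 0 (V(Z, S) = 0*S = 0)
I(W) = 0
K = 7/8 (K = -7/(-8) = -7*(-⅛) = 7/8 ≈ 0.87500)
I(C + 6)*K = 0*(7/8) = 0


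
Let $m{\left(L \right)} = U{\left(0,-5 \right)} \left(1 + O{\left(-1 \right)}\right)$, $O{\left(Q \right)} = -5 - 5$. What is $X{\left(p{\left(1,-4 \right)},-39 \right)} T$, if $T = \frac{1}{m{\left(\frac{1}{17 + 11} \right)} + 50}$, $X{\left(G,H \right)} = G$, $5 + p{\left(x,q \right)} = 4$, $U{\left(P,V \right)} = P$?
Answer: $- \frac{1}{50} \approx -0.02$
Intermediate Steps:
$O{\left(Q \right)} = -10$ ($O{\left(Q \right)} = -5 - 5 = -10$)
$p{\left(x,q \right)} = -1$ ($p{\left(x,q \right)} = -5 + 4 = -1$)
$m{\left(L \right)} = 0$ ($m{\left(L \right)} = 0 \left(1 - 10\right) = 0 \left(-9\right) = 0$)
$T = \frac{1}{50}$ ($T = \frac{1}{0 + 50} = \frac{1}{50} \approx 0.02$)
$X{\left(p{\left(1,-4 \right)},-39 \right)} T = \left(-1\right) \frac{1}{50} = - \frac{1}{50}$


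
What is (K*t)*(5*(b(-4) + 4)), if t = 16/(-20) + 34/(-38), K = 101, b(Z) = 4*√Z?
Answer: -65044/19 - 130088*I/19 ≈ -3423.4 - 6846.7*I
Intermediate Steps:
t = -161/95 (t = 16*(-1/20) + 34*(-1/38) = -⅘ - 17/19 = -161/95 ≈ -1.6947)
(K*t)*(5*(b(-4) + 4)) = (101*(-161/95))*(5*(4*√(-4) + 4)) = -16261*(4*(2*I) + 4)/19 = -16261*(8*I + 4)/19 = -16261*(4 + 8*I)/19 = -16261*(20 + 40*I)/95 = -65044/19 - 130088*I/19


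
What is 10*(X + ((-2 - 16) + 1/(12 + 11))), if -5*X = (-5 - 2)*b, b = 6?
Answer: -2198/23 ≈ -95.565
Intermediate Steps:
X = 42/5 (X = -(-5 - 2)*6/5 = -(-7)*6/5 = -1/5*(-42) = 42/5 ≈ 8.4000)
10*(X + ((-2 - 16) + 1/(12 + 11))) = 10*(42/5 + ((-2 - 16) + 1/(12 + 11))) = 10*(42/5 + (-18 + 1/23)) = 10*(42/5 - 413/23) = 10*(-1099/115) = -2198/23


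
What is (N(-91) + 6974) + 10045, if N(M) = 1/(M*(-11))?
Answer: 17036020/1001 ≈ 17019.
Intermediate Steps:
N(M) = -1/(11*M) (N(M) = 1/(-11*M) = -1/(11*M))
(N(-91) + 6974) + 10045 = (-1/11/(-91) + 6974) + 10045 = (-1/11*(-1/91) + 6974) + 10045 = (1/1001 + 6974) + 10045 = 6980975/1001 + 10045 = 17036020/1001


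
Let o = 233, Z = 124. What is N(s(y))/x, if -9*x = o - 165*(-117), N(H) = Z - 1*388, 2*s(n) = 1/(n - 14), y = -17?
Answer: 1188/9769 ≈ 0.12161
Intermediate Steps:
s(n) = 1/(2*(-14 + n)) (s(n) = 1/(2*(n - 14)) = 1/(2*(-14 + n)))
N(H) = -264 (N(H) = 124 - 1*388 = 124 - 388 = -264)
x = -19538/9 (x = -(233 - 165*(-117))/9 = -(233 + 19305)/9 = -⅑*19538 = -19538/9 ≈ -2170.9)
N(s(y))/x = -264/(-19538/9) = -264*(-9/19538) = 1188/9769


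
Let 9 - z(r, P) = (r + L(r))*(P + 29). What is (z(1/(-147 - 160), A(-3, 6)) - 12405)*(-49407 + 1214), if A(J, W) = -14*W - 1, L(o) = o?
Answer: 183407329012/307 ≈ 5.9742e+8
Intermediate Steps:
A(J, W) = -1 - 14*W
z(r, P) = 9 - 2*r*(29 + P) (z(r, P) = 9 - (r + r)*(P + 29) = 9 - 2*r*(29 + P))
(z(1/(-147 - 160), A(-3, 6)) - 12405)*(-49407 + 1214) = ((9 - 58/(-147 - 160) - 2*(-1 - 14*6)/(-147 - 160)) - 12405)*(-49407 + 1214) = ((9 - 58/(-307) - 2*(-1 - 84)/(-307)) - 12405)*(-48193) = ((9 - 58*(-1/307) - 2*(-85)*(-1/307)) - 12405)*(-48193) = ((9 + 58/307 - 170/307) - 12405)*(-48193) = (2651/307 - 12405)*(-48193) = -3805684/307*(-48193) = 183407329012/307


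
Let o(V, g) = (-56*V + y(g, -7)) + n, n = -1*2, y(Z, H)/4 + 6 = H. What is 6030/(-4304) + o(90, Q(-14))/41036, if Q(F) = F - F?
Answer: -33671457/22077368 ≈ -1.5252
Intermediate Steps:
Q(F) = 0
y(Z, H) = -24 + 4*H
n = -2
o(V, g) = -54 - 56*V (o(V, g) = (-56*V + (-24 + 4*(-7))) - 2 = (-56*V + (-24 - 28)) - 2 = (-56*V - 52) - 2 = (-52 - 56*V) - 2 = -54 - 56*V)
6030/(-4304) + o(90, Q(-14))/41036 = 6030/(-4304) + (-54 - 56*90)/41036 = 6030*(-1/4304) + (-54 - 5040)*(1/41036) = -3015/2152 - 5094*1/41036 = -3015/2152 - 2547/20518 = -33671457/22077368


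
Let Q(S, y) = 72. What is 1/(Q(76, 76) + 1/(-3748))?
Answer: 3748/269855 ≈ 0.013889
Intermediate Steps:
1/(Q(76, 76) + 1/(-3748)) = 1/(72 + 1/(-3748)) = 1/(72 - 1/3748) = 1/(269855/3748) = 3748/269855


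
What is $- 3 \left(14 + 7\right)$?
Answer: $-63$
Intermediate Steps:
$- 3 \left(14 + 7\right) = \left(-3\right) 21 = -63$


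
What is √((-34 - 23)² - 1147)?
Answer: √2102 ≈ 45.848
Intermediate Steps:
√((-34 - 23)² - 1147) = √((-57)² - 1147) = √(3249 - 1147) = √2102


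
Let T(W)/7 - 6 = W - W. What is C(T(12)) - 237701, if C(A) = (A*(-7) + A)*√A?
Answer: -237701 - 252*√42 ≈ -2.3933e+5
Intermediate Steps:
T(W) = 42 (T(W) = 42 + 7*(W - W) = 42 + 7*0 = 42 + 0 = 42)
C(A) = -6*A^(3/2) (C(A) = (-7*A + A)*√A = (-6*A)*√A = -6*A^(3/2))
C(T(12)) - 237701 = -252*√42 - 237701 = -237701 - 252*√42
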